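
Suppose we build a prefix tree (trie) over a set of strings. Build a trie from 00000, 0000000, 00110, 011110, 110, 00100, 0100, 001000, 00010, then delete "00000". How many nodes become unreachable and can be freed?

0

After clearing the end-marker at "00000", prune upward until reaching a node still needed by another word.
Every node on "00000" is still needed (e.g. by "0000000"), so nothing is freed.
Nodes removed: 0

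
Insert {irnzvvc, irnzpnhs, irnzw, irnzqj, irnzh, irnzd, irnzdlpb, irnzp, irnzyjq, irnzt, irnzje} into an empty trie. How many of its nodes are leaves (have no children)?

Leaves are exactly the stored words that no other stored word extends.
Those words: "irnzdlpb", "irnzh", "irnzje", "irnzpnhs", "irnzqj", "irnzt", "irnzvvc", "irnzw", "irnzyjq"
Leaf count: 9

9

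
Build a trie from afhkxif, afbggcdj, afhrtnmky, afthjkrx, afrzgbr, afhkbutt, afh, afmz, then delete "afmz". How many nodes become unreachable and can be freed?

2

A node on "afmz"'s path can go only if nothing else ends at it or branches off below it.
The suffix "mz" (2 nodes) is used only by "afmz"; the node for "af" still has the child "h", so pruning stops there.
Nodes removed: 2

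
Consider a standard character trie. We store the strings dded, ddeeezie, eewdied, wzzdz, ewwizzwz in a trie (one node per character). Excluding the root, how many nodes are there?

Insert word by word; a character creates a node only if that edge doesn't already exist:
  "dded" → 4 new (d, d, e, d)
  "ddeeezie" → prefix "dde" already present; 5 new (e, e, z, i, e)
  "eewdied" → 7 new (e, e, w, d, i, e, d)
  "wzzdz" → 5 new (w, z, z, d, z)
  "ewwizzwz" → prefix "e" already present; 7 new (w, w, i, z, z, w, z)
Total nodes = 4 + 5 + 7 + 5 + 7 = 28

28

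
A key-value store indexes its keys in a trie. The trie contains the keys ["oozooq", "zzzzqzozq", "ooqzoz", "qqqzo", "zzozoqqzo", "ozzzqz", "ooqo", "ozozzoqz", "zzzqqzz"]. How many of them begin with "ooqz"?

1

Traverse to the node for "ooqz", then collect every word in that subtree.
Words under "ooqz": ooqzoz
Count: 1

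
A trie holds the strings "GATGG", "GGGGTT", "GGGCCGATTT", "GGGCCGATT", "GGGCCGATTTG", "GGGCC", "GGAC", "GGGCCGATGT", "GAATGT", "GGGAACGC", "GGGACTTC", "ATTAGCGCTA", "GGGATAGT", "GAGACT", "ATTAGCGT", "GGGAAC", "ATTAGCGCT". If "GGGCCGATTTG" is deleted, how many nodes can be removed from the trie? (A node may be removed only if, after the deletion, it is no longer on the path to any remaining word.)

1

After clearing the end-marker at "GGGCCGATTTG", prune upward until reaching a node still needed by another word.
The suffix "G" (1 node) is used only by "GGGCCGATTTG"; "GGGCCGATTT" is itself a stored word, so pruning stops there.
Nodes removed: 1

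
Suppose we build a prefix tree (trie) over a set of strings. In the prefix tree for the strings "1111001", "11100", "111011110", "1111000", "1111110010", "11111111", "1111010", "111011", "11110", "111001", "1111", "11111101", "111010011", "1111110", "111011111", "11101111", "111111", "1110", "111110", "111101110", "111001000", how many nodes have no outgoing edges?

12

Leaves are exactly the stored words that no other stored word extends.
Those words: "111001000", "111010011", "111011110", "111011111", "1111000", "1111001", "1111010", "111101110", "111110", "1111110010", "11111101", "11111111"
Leaf count: 12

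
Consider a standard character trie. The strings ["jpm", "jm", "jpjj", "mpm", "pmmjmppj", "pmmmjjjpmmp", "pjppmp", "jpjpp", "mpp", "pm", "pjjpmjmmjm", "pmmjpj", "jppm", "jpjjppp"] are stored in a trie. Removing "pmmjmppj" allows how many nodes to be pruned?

4

After clearing the end-marker at "pmmjmppj", prune upward until reaching a node still needed by another word.
The suffix "mppj" (4 nodes) is used only by "pmmjmppj"; the node for "pmmj" still has the child "p", so pruning stops there.
Nodes removed: 4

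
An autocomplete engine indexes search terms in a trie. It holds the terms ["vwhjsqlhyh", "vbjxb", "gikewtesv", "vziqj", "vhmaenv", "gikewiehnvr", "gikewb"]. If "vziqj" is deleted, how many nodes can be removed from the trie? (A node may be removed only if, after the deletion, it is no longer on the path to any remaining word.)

A node on "vziqj"'s path can go only if nothing else ends at it or branches off below it.
The suffix "ziqj" (4 nodes) is used only by "vziqj"; the node for "v" still has the child "w", so pruning stops there.
Nodes removed: 4

4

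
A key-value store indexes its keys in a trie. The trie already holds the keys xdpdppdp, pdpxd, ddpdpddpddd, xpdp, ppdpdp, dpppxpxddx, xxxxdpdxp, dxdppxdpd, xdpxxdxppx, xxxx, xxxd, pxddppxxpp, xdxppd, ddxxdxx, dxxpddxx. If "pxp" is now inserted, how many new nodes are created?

1

The longest prefix of "pxp" already in the trie is "px" (length 2).
New nodes needed: |"pxp"| − 2 = 3 − 2 = 1.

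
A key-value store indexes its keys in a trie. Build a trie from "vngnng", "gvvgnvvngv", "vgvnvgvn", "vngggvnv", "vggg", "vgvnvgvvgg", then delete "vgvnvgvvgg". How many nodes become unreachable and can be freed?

3

A node on "vgvnvgvvgg"'s path can go only if nothing else ends at it or branches off below it.
The suffix "vgg" (3 nodes) is used only by "vgvnvgvvgg"; the node for "vgvnvgv" still has the child "n", so pruning stops there.
Nodes removed: 3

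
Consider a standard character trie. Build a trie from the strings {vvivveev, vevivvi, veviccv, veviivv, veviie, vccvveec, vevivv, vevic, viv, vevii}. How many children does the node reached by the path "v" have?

Follow the path "v" to its node, then look at its outgoing edges.
Characters that immediately follow "v" among the stored strings: {c, e, i, v}.
That node has 4 child edges.

4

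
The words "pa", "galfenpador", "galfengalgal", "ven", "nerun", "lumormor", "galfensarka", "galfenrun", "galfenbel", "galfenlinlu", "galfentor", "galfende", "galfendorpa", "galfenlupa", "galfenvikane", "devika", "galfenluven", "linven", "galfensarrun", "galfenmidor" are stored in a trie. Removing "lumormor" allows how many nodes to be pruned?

7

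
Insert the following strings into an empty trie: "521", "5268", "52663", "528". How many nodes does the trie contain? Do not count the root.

Count nodes per top-level branch (shared prefixes stored once):
  '5'-branch (521, 52663, 5268, 528): 8 nodes
Sum: 8

8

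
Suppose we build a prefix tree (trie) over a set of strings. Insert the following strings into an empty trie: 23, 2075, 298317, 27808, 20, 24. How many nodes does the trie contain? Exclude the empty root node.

Count nodes per top-level branch (shared prefixes stored once):
  '2'-branch (20, 2075, 23, 24, 27808, 298317): 15 nodes
Sum: 15

15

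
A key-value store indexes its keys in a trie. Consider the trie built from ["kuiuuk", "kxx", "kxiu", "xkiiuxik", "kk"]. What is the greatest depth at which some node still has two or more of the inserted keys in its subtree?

2

Look for the deepest trie node that still has at least two words in its subtree.
"kxiu" and "kxx" agree on "kx" (2 characters) before diverging; nothing deeper is shared.
Longest shared-prefix length: 2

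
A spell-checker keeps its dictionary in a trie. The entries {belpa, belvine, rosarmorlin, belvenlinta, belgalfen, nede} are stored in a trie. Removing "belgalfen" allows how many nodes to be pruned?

6

Walk "belgalfen" from the leaf back toward the root, removing each node that no remaining word uses.
The suffix "galfen" (6 nodes) is used only by "belgalfen"; the node for "bel" still has the child "p", so pruning stops there.
Nodes removed: 6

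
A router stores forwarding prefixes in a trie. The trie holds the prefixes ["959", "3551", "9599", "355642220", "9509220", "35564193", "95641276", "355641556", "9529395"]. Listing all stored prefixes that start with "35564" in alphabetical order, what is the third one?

Words with prefix "35564", in lexicographic order: "355641556", "35564193", "355642220"
The 3rd is 355642220.

355642220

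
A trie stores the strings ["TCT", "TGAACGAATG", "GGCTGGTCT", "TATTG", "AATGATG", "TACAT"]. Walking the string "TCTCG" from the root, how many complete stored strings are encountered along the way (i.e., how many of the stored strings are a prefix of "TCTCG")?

Check each prefix of "TCTCG" against the stored set — each match is an end-marker on the path.
Prefixes of the query that are stored words: "TCT"
Count: 1

1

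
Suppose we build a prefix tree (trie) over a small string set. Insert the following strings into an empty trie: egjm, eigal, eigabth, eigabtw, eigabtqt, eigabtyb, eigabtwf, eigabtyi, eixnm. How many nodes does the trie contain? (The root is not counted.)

Count nodes per top-level branch (shared prefixes stored once):
  'e'-branch (egjm, eigabth, eigabtqt, eigabtw, eigabtwf, eigabtyb, eigabtyi, eigal, eixnm): 21 nodes
Sum: 21

21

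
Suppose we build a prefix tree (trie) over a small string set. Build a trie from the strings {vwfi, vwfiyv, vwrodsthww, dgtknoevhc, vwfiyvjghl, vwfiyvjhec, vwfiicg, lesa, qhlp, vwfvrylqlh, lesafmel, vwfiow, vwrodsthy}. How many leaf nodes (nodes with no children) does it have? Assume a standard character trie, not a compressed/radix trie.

Leaves are exactly the stored words that no other stored word extends.
Those words: "dgtknoevhc", "lesafmel", "qhlp", "vwfiicg", "vwfiow", "vwfiyvjghl", "vwfiyvjhec", "vwfvrylqlh", "vwrodsthww", "vwrodsthy"
Leaf count: 10

10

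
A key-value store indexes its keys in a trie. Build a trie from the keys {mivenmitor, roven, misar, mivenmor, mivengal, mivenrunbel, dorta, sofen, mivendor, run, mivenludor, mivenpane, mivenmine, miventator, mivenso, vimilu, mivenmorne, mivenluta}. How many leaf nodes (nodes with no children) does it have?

17

A leaf is a node with no children — equivalently, the end of a word that is not a proper prefix of any other stored word.
Those words: "dorta", "misar", "mivendor", "mivengal", "mivenludor", "mivenluta", "mivenmine", "mivenmitor", "mivenmorne", "mivenpane", "mivenrunbel", "mivenso", "miventator", "roven", "run", "sofen", "vimilu"
Leaf count: 17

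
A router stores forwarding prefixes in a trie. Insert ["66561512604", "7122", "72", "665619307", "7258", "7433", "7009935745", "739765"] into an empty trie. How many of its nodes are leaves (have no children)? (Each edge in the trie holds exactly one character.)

7

Leaves are exactly the stored words that no other stored word extends.
Those words: "66561512604", "665619307", "7009935745", "7122", "7258", "739765", "7433"
Leaf count: 7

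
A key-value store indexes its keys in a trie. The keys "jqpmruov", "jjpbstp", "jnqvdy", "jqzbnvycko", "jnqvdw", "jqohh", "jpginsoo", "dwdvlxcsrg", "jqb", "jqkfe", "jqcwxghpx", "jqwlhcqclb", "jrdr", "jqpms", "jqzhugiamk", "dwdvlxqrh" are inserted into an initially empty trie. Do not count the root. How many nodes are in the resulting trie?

81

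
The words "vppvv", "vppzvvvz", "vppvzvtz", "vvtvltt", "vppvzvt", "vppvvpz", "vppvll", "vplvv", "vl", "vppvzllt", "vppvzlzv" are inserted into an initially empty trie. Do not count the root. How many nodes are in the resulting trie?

33

Insert word by word; a character creates a node only if that edge doesn't already exist:
  "vppvv" → 5 new (v, p, p, v, v)
  "vppzvvvz" → prefix "vpp" already present; 5 new (z, v, v, v, z)
  "vppvzvtz" → prefix "vppv" already present; 4 new (z, v, t, z)
  "vvtvltt" → prefix "v" already present; 6 new (v, t, v, l, t, t)
  "vppvzvt" → prefix "vppvzvt" already present; 0 new (none)
  "vppvvpz" → prefix "vppvv" already present; 2 new (p, z)
  "vppvll" → prefix "vppv" already present; 2 new (l, l)
  "vplvv" → prefix "vp" already present; 3 new (l, v, v)
  "vl" → prefix "v" already present; 1 new (l)
  "vppvzllt" → prefix "vppvz" already present; 3 new (l, l, t)
  "vppvzlzv" → prefix "vppvzl" already present; 2 new (z, v)
Total nodes = 5 + 5 + 4 + 6 + 0 + 2 + 2 + 3 + 1 + 3 + 2 = 33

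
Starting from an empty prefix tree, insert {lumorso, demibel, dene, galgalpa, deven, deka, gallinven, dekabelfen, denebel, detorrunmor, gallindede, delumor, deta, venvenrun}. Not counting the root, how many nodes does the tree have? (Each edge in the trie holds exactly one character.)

Count nodes per top-level branch (shared prefixes stored once):
  'd'-branch (deka, dekabelfen, delumor, demibel, dene, denebel, deta, detorrunmor, deven): 38 nodes
  'g'-branch (galgalpa, gallindede, gallinven): 18 nodes
  'l'-branch (lumorso): 7 nodes
  'v'-branch (venvenrun): 9 nodes
Sum: 72

72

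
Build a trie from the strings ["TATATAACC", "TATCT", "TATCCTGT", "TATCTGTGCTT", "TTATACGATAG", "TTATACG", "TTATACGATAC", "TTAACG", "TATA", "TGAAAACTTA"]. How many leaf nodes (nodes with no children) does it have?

Leaves are exactly the stored words that no other stored word extends.
Those words: "TATATAACC", "TATCCTGT", "TATCTGTGCTT", "TGAAAACTTA", "TTAACG", "TTATACGATAC", "TTATACGATAG"
Leaf count: 7

7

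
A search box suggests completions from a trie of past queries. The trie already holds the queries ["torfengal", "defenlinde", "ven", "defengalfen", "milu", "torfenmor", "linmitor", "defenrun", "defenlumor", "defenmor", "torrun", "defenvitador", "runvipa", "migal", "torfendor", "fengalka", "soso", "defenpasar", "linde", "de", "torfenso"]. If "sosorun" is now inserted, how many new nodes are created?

3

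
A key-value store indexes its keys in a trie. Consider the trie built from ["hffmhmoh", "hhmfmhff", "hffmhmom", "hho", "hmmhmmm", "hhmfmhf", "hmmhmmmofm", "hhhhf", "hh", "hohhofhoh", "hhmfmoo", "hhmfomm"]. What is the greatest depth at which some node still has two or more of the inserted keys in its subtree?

7

Look for the deepest trie node that still has at least two words in its subtree.
e.g. "hffmhmoh" and "hffmhmom" share the prefix "hffmhmo" of length 7; no pair shares a longer one.
Longest shared-prefix length: 7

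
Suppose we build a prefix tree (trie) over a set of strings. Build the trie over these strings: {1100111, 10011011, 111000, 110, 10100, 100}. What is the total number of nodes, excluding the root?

Trie structure (* marks end of a word):
(root)
└─ 1
   ├─ 0
   │  ├─ 0 *
   │  │  └─ 1
   │  │     └─ 1
   │  │        └─ 0
   │  │           └─ 1
   │  │              └─ 1 *
   │  └─ 1
   │     └─ 0
   │        └─ 0 *
   └─ 1
      ├─ 0 *
      │  └─ 0
      │     └─ 1
      │        └─ 1
      │           └─ 1 *
      └─ 1
         └─ 0
            └─ 0
               └─ 0 *
Counting every labelled node above: 21.

21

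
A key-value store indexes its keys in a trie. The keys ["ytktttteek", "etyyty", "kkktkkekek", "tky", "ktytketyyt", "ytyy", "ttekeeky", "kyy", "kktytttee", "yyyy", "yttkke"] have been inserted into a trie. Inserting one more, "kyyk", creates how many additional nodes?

1

The longest prefix of "kyyk" already in the trie is "kyy" (length 3).
So 4 − 3 = 1 new nodes.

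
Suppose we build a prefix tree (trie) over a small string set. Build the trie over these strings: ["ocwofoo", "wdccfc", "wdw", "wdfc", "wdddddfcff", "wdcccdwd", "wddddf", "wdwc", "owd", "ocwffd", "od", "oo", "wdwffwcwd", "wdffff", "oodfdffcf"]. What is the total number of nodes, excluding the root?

For each word, the new-node count is its length minus the longest prefix already in the trie:
  "ocwofoo" → 7 new (o, c, w, o, f, o, o)
  "wdccfc" → 6 new (w, d, c, c, f, c)
  "wdw" → prefix "wd" already present; 1 new (w)
  "wdfc" → prefix "wd" already present; 2 new (f, c)
  "wdddddfcff" → prefix "wd" already present; 8 new (d, d, d, d, f, c, f, f)
  "wdcccdwd" → prefix "wdcc" already present; 4 new (c, d, w, d)
  "wddddf" → prefix "wdddd" already present; 1 new (f)
  "wdwc" → prefix "wdw" already present; 1 new (c)
  "owd" → prefix "o" already present; 2 new (w, d)
  "ocwffd" → prefix "ocw" already present; 3 new (f, f, d)
  "od" → prefix "o" already present; 1 new (d)
  "oo" → prefix "o" already present; 1 new (o)
  "wdwffwcwd" → prefix "wdw" already present; 6 new (f, f, w, c, w, d)
  "wdffff" → prefix "wdf" already present; 3 new (f, f, f)
  "oodfdffcf" → prefix "oo" already present; 7 new (d, f, d, f, f, c, f)
Total nodes = 7 + 6 + 1 + 2 + 8 + 4 + 1 + 1 + 2 + 3 + 1 + 1 + 6 + 3 + 7 = 53

53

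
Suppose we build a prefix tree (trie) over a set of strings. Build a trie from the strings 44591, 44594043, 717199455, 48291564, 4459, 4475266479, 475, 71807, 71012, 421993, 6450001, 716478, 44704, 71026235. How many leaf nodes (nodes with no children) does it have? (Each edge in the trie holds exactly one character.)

A leaf is a node with no children — equivalently, the end of a word that is not a proper prefix of any other stored word.
Those words: "421993", "44591", "44594043", "44704", "4475266479", "475", "48291564", "6450001", "71012", "71026235", "716478", "717199455", "71807"
Leaf count: 13

13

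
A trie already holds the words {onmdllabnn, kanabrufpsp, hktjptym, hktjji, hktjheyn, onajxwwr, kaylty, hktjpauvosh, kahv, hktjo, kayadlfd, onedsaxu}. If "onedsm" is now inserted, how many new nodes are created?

1

Walking "onedsm" from the root, the first 5 characters ("oneds") follow existing edges; "m" is the first miss.
New nodes needed: |"onedsm"| − 5 = 6 − 5 = 1.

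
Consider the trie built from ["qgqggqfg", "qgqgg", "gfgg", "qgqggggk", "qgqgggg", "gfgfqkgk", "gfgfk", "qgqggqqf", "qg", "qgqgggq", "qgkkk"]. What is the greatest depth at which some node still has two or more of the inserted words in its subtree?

Look for the deepest trie node that still has at least two words in its subtree.
e.g. "qgqgggg" and "qgqggggk" share the prefix "qgqgggg" of length 7; no pair shares a longer one.
Longest shared-prefix length: 7

7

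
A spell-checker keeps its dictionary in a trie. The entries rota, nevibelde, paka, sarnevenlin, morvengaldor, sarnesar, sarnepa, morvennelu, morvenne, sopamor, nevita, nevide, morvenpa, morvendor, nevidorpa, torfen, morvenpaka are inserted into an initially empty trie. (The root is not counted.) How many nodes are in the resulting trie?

For each word, the new-node count is its length minus the longest prefix already in the trie:
  "rota" → 4 new (r, o, t, a)
  "nevibelde" → 9 new (n, e, v, i, b, e, l, d, e)
  "paka" → 4 new (p, a, k, a)
  "sarnevenlin" → 11 new (s, a, r, n, e, v, e, n, l, i, n)
  "morvengaldor" → 12 new (m, o, r, v, e, n, g, a, l, d, o, r)
  "sarnesar" → prefix "sarne" already present; 3 new (s, a, r)
  "sarnepa" → prefix "sarne" already present; 2 new (p, a)
  "morvennelu" → prefix "morven" already present; 4 new (n, e, l, u)
  "morvenne" → prefix "morvenne" already present; 0 new (none)
  "sopamor" → prefix "s" already present; 6 new (o, p, a, m, o, r)
  "nevita" → prefix "nevi" already present; 2 new (t, a)
  "nevide" → prefix "nevi" already present; 2 new (d, e)
  "morvenpa" → prefix "morven" already present; 2 new (p, a)
  "morvendor" → prefix "morven" already present; 3 new (d, o, r)
  "nevidorpa" → prefix "nevid" already present; 4 new (o, r, p, a)
  "torfen" → 6 new (t, o, r, f, e, n)
  "morvenpaka" → prefix "morvenpa" already present; 2 new (k, a)
Total nodes = 4 + 9 + 4 + 11 + 12 + 3 + 2 + 4 + 0 + 6 + 2 + 2 + 2 + 3 + 4 + 6 + 2 = 76

76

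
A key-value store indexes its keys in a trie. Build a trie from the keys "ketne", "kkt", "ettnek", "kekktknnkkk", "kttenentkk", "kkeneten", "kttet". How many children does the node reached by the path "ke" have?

2

The children of the "ke" node are the distinct next characters among strings starting with "ke".
Characters that immediately follow "ke" among the stored strings: {k, t}.
That node has 2 child edges.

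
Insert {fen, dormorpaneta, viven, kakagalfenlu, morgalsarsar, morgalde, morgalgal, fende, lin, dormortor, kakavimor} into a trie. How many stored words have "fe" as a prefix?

2

Walk to "fe"; the words in its subtree are exactly those with that prefix.
Matches: "fen", "fende"
Count: 2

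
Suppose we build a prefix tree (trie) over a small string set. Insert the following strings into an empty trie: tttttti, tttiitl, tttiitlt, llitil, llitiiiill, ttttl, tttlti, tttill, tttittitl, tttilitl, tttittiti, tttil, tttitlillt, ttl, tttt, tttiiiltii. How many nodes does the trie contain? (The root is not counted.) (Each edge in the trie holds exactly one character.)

Trace insertions, counting only characters that open a new branch:
  "tttttti" → 7 new (t, t, t, t, t, t, i)
  "tttiitl" → prefix "ttt" already present; 4 new (i, i, t, l)
  "tttiitlt" → prefix "tttiitl" already present; 1 new (t)
  "llitil" → 6 new (l, l, i, t, i, l)
  "llitiiiill" → prefix "lliti" already present; 5 new (i, i, i, l, l)
  "ttttl" → prefix "tttt" already present; 1 new (l)
  "tttlti" → prefix "ttt" already present; 3 new (l, t, i)
  "tttill" → prefix "ttti" already present; 2 new (l, l)
  "tttittitl" → prefix "ttti" already present; 5 new (t, t, i, t, l)
  "tttilitl" → prefix "tttil" already present; 3 new (i, t, l)
  "tttittiti" → prefix "tttittit" already present; 1 new (i)
  "tttil" → prefix "tttil" already present; 0 new (none)
  "tttitlillt" → prefix "tttit" already present; 5 new (l, i, l, l, t)
  "ttl" → prefix "tt" already present; 1 new (l)
  "tttt" → prefix "tttt" already present; 0 new (none)
  "tttiiiltii" → prefix "tttii" already present; 5 new (i, l, t, i, i)
Total nodes = 7 + 4 + 1 + 6 + 5 + 1 + 3 + 2 + 5 + 3 + 1 + 0 + 5 + 1 + 0 + 5 = 49

49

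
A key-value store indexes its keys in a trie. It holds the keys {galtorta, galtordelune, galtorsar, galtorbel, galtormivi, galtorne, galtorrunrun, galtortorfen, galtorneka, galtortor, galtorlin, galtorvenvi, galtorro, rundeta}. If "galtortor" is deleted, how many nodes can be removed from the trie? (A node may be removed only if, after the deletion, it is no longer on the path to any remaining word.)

Walk "galtortor" from the leaf back toward the root, removing each node that no remaining word uses.
Every node on "galtortor" is still needed (e.g. by "galtortorfen"), so nothing is freed.
Nodes removed: 0

0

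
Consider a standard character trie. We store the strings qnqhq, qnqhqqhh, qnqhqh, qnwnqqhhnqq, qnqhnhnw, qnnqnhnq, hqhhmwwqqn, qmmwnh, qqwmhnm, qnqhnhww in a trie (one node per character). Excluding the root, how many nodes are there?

Insert word by word; a character creates a node only if that edge doesn't already exist:
  "qnqhq" → 5 new (q, n, q, h, q)
  "qnqhqqhh" → prefix "qnqhq" already present; 3 new (q, h, h)
  "qnqhqh" → prefix "qnqhq" already present; 1 new (h)
  "qnwnqqhhnqq" → prefix "qn" already present; 9 new (w, n, q, q, h, h, n, q, q)
  "qnqhnhnw" → prefix "qnqh" already present; 4 new (n, h, n, w)
  "qnnqnhnq" → prefix "qn" already present; 6 new (n, q, n, h, n, q)
  "hqhhmwwqqn" → 10 new (h, q, h, h, m, w, w, q, q, n)
  "qmmwnh" → prefix "q" already present; 5 new (m, m, w, n, h)
  "qqwmhnm" → prefix "q" already present; 6 new (q, w, m, h, n, m)
  "qnqhnhww" → prefix "qnqhnh" already present; 2 new (w, w)
Total nodes = 5 + 3 + 1 + 9 + 4 + 6 + 10 + 5 + 6 + 2 = 51

51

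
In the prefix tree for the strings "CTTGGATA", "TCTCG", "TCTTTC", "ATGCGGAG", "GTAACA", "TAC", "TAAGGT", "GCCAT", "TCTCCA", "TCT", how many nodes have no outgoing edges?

Leaves are exactly the stored words that no other stored word extends.
Those words: "ATGCGGAG", "CTTGGATA", "GCCAT", "GTAACA", "TAAGGT", "TAC", "TCTCCA", "TCTCG", "TCTTTC"
Leaf count: 9

9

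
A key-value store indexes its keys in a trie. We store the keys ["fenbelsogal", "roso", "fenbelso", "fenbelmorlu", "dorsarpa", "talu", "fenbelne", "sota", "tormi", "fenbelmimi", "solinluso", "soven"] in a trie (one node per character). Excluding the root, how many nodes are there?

55

Count nodes per top-level branch (shared prefixes stored once):
  'd'-branch (dorsarpa): 8 nodes
  'f'-branch (fenbelmimi, fenbelmorlu, fenbelne, fenbelso, fenbelsogal): 21 nodes
  'r'-branch (roso): 4 nodes
  's'-branch (solinluso, sota, soven): 14 nodes
  't'-branch (talu, tormi): 8 nodes
Sum: 55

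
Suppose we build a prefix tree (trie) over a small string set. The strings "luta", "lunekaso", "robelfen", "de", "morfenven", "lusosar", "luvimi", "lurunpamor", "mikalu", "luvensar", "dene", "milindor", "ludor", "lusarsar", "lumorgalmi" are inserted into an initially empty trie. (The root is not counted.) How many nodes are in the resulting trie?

80

For each word, the new-node count is its length minus the longest prefix already in the trie:
  "luta" → 4 new (l, u, t, a)
  "lunekaso" → prefix "lu" already present; 6 new (n, e, k, a, s, o)
  "robelfen" → 8 new (r, o, b, e, l, f, e, n)
  "de" → 2 new (d, e)
  "morfenven" → 9 new (m, o, r, f, e, n, v, e, n)
  "lusosar" → prefix "lu" already present; 5 new (s, o, s, a, r)
  "luvimi" → prefix "lu" already present; 4 new (v, i, m, i)
  "lurunpamor" → prefix "lu" already present; 8 new (r, u, n, p, a, m, o, r)
  "mikalu" → prefix "m" already present; 5 new (i, k, a, l, u)
  "luvensar" → prefix "luv" already present; 5 new (e, n, s, a, r)
  "dene" → prefix "de" already present; 2 new (n, e)
  "milindor" → prefix "mi" already present; 6 new (l, i, n, d, o, r)
  "ludor" → prefix "lu" already present; 3 new (d, o, r)
  "lusarsar" → prefix "lus" already present; 5 new (a, r, s, a, r)
  "lumorgalmi" → prefix "lu" already present; 8 new (m, o, r, g, a, l, m, i)
Total nodes = 4 + 6 + 8 + 2 + 9 + 5 + 4 + 8 + 5 + 5 + 2 + 6 + 3 + 5 + 8 = 80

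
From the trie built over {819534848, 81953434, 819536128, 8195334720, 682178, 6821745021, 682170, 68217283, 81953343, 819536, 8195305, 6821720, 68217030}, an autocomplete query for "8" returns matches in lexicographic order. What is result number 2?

81953343

DFS of the "8" subtree visits, in order: "8195305", "81953343", "8195334720", "81953434", "819534848", "819536", "819536128"
Position 2: 81953343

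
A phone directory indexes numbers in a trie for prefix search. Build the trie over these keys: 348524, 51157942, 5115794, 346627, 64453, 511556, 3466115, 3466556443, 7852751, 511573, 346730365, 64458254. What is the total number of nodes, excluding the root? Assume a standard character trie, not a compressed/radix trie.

52

Count nodes per top-level branch (shared prefixes stored once):
  '3'-branch (3466115, 346627, 3466556443, 346730365, 348524): 25 nodes
  '5'-branch (511556, 511573, 5115794, 51157942): 11 nodes
  '6'-branch (64453, 64458254): 9 nodes
  '7'-branch (7852751): 7 nodes
Sum: 52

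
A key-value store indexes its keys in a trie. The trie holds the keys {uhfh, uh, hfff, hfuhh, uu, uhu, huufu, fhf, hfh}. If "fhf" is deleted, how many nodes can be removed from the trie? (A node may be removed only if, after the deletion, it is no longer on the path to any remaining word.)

A node on "fhf"'s path can go only if nothing else ends at it or branches off below it.
No other word shares any prefix with "fhf", so all 3 of its nodes go.
Nodes removed: 3

3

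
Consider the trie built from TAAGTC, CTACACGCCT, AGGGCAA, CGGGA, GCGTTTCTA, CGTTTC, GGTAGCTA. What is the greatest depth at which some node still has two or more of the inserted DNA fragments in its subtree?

2

The deepest shared node is where two words last agree before diverging.
e.g. "CGGGA" and "CGTTTC" share the prefix "CG" of length 2; no pair shares a longer one.
Longest shared-prefix length: 2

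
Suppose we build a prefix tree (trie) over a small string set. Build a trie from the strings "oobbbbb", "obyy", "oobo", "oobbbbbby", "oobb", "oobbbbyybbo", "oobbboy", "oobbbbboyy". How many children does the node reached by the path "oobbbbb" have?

2

Walk "oobbbbb" from the root, arriving at one node.
Distinct next characters after "oobbbbb": b, o.
That node has 2 child edges.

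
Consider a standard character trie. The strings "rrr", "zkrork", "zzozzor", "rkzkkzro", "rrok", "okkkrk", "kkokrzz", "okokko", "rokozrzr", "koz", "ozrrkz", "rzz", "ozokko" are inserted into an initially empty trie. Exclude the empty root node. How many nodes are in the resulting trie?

Trace insertions, counting only characters that open a new branch:
  "rrr" → 3 new (r, r, r)
  "zkrork" → 6 new (z, k, r, o, r, k)
  "zzozzor" → prefix "z" already present; 6 new (z, o, z, z, o, r)
  "rkzkkzro" → prefix "r" already present; 7 new (k, z, k, k, z, r, o)
  "rrok" → prefix "rr" already present; 2 new (o, k)
  "okkkrk" → 6 new (o, k, k, k, r, k)
  "kkokrzz" → 7 new (k, k, o, k, r, z, z)
  "okokko" → prefix "ok" already present; 4 new (o, k, k, o)
  "rokozrzr" → prefix "r" already present; 7 new (o, k, o, z, r, z, r)
  "koz" → prefix "k" already present; 2 new (o, z)
  "ozrrkz" → prefix "o" already present; 5 new (z, r, r, k, z)
  "rzz" → prefix "r" already present; 2 new (z, z)
  "ozokko" → prefix "oz" already present; 4 new (o, k, k, o)
Total nodes = 3 + 6 + 6 + 7 + 2 + 6 + 7 + 4 + 7 + 2 + 5 + 2 + 4 = 61

61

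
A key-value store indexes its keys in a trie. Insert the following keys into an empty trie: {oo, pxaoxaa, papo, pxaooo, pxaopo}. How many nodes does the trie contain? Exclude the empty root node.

16

Trace insertions, counting only characters that open a new branch:
  "oo" → 2 new (o, o)
  "pxaoxaa" → 7 new (p, x, a, o, x, a, a)
  "papo" → prefix "p" already present; 3 new (a, p, o)
  "pxaooo" → prefix "pxao" already present; 2 new (o, o)
  "pxaopo" → prefix "pxao" already present; 2 new (p, o)
Total nodes = 2 + 7 + 3 + 2 + 2 = 16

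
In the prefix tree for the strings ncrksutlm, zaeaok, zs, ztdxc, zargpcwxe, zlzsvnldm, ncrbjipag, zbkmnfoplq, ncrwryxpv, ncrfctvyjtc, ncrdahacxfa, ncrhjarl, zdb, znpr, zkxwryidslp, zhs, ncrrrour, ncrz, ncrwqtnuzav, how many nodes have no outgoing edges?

Leaves are exactly the stored words that no other stored word extends.
Those words: "ncrbjipag", "ncrdahacxfa", "ncrfctvyjtc", "ncrhjarl", "ncrksutlm", "ncrrrour", "ncrwqtnuzav", "ncrwryxpv", "ncrz", "zaeaok", "zargpcwxe", "zbkmnfoplq", "zdb", "zhs", "zkxwryidslp", "zlzsvnldm", "znpr", "zs", "ztdxc"
Leaf count: 19

19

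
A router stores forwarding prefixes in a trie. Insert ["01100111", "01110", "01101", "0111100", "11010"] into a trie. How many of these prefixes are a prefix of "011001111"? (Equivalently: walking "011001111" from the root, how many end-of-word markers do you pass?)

1

Check each prefix of "011001111" against the stored set — each match is an end-marker on the path.
Prefixes of the query that are stored words: "01100111"
Count: 1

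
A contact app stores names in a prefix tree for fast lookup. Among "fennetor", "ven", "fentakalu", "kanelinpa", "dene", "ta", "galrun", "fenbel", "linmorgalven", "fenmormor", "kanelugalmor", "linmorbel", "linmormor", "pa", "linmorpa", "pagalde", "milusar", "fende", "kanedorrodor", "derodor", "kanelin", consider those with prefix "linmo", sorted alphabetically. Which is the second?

linmorgalven

Words with prefix "linmo", in lexicographic order: "linmorbel", "linmorgalven", "linmormor", "linmorpa"
Position 2: linmorgalven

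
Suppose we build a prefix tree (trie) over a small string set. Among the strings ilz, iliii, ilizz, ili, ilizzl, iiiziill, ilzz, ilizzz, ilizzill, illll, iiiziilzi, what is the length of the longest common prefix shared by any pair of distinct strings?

7

Look for the deepest trie node that still has at least two words in its subtree.
"iiiziill" and "iiiziilzi" agree on "iiiziil" (7 characters) before diverging; nothing deeper is shared.
Longest shared-prefix length: 7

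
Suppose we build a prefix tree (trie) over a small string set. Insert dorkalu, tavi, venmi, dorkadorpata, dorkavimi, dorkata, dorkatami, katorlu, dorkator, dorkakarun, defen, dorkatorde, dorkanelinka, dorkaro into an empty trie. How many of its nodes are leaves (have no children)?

A leaf is a node with no children — equivalently, the end of a word that is not a proper prefix of any other stored word.
Those words: "defen", "dorkadorpata", "dorkakarun", "dorkalu", "dorkanelinka", "dorkaro", "dorkatami", "dorkatorde", "dorkavimi", "katorlu", "tavi", "venmi"
Leaf count: 12

12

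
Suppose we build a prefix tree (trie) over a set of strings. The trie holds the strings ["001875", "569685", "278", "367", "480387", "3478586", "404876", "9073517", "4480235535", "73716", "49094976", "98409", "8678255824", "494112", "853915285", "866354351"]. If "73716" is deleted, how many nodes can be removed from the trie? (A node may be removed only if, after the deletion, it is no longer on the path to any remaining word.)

5

After clearing the end-marker at "73716", prune upward until reaching a node still needed by another word.
No other word shares any prefix with "73716", so all 5 of its nodes go.
Nodes removed: 5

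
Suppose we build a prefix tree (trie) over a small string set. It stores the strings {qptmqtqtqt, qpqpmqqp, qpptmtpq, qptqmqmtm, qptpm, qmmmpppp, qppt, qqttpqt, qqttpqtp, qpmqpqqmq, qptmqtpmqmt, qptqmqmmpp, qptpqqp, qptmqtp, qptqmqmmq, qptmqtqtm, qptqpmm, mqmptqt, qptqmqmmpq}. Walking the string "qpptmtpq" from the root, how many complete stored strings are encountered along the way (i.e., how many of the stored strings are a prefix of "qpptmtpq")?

2

Walk "qpptmtpq" from the root; an end-of-word marker is hit whenever a stored word is a prefix of "qpptmtpq".
Prefixes of the query that are stored words: "qppt", "qpptmtpq"
Count: 2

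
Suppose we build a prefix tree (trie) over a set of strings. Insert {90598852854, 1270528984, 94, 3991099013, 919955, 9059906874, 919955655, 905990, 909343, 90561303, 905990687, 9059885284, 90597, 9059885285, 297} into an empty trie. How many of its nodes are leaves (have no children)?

11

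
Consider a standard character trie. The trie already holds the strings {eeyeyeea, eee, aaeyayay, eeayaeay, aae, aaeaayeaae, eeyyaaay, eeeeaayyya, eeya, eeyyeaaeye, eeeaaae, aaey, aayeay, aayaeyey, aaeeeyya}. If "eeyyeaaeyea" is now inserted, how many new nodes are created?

Walking "eeyyeaaeyea" from the root, the first 10 characters ("eeyyeaaeye") follow existing edges; "a" is the first miss.
New nodes needed: |"eeyyeaaeyea"| − 10 = 11 − 10 = 1.

1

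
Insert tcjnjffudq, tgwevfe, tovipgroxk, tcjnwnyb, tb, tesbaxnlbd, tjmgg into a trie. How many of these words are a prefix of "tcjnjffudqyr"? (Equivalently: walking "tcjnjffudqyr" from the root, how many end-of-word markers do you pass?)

Traverse "tcjnjffudqyr" character by character; count nodes along the way that are marked as word ends.
Prefixes of the query that are stored words: "tcjnjffudq"
Count: 1

1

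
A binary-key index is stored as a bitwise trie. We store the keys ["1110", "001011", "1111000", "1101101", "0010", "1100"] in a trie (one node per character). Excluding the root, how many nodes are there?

Insert word by word; a character creates a node only if that edge doesn't already exist:
  "1110" → 4 new (1, 1, 1, 0)
  "001011" → 6 new (0, 0, 1, 0, 1, 1)
  "1111000" → prefix "111" already present; 4 new (1, 0, 0, 0)
  "1101101" → prefix "11" already present; 5 new (0, 1, 1, 0, 1)
  "0010" → prefix "0010" already present; 0 new (none)
  "1100" → prefix "110" already present; 1 new (0)
Total nodes = 4 + 6 + 4 + 5 + 0 + 1 = 20

20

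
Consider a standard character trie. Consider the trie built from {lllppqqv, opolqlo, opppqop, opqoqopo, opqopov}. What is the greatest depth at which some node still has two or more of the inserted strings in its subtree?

Equivalently: take the maximum, over all pairs, of their longest common prefix length.
e.g. "opqopov" and "opqoqopo" share the prefix "opqo" of length 4; no pair shares a longer one.
Longest shared-prefix length: 4

4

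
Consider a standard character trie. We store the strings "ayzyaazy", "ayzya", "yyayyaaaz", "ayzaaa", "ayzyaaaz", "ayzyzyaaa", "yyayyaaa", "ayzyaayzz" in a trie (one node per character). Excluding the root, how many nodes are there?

Trie structure (* marks end of a word):
(root)
├─ a
│  └─ y
│     └─ z
│        ├─ a
│        │  └─ a
│        │     └─ a *
│        └─ y
│           ├─ a *
│           │  └─ a
│           │     ├─ a
│           │     │  └─ z *
│           │     ├─ y
│           │     │  └─ z
│           │     │     └─ z *
│           │     └─ z
│           │        └─ y *
│           └─ z
│              └─ y
│                 └─ a
│                    └─ a
│                       └─ a *
└─ y
   └─ y
      └─ a
         └─ y
            └─ y
               └─ a
                  └─ a
                     └─ a *
                        └─ z *
Counting every labelled node above: 30.

30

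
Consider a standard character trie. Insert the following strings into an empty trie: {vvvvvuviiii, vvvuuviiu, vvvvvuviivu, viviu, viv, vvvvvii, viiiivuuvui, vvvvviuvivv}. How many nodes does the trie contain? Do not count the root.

39

Count nodes per top-level branch (shared prefixes stored once):
  'v'-branch (viiiivuuvui, viv, viviu, vvvuuviiu, vvvvvii, vvvvviuvivv, vvvvvuviiii, vvvvvuviivu): 39 nodes
Sum: 39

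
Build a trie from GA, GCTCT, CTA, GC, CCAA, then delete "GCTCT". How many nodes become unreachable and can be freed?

3

Walk "GCTCT" from the leaf back toward the root, removing each node that no remaining word uses.
The suffix "TCT" (3 nodes) is used only by "GCTCT"; "GC" is itself a stored word, so pruning stops there.
Nodes removed: 3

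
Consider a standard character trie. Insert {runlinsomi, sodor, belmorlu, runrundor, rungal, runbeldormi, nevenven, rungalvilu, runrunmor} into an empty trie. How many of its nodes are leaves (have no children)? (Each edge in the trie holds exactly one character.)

A leaf is a node with no children — equivalently, the end of a word that is not a proper prefix of any other stored word.
Those words: "belmorlu", "nevenven", "runbeldormi", "rungalvilu", "runlinsomi", "runrundor", "runrunmor", "sodor"
Leaf count: 8

8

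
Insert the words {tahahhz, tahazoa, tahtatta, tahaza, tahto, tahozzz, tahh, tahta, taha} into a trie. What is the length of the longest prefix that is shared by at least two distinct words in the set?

Equivalently: take the maximum, over all pairs, of their longest common prefix length.
"tahaza" and "tahazoa" agree on "tahaz" (5 characters) before diverging; nothing deeper is shared.
Longest shared-prefix length: 5

5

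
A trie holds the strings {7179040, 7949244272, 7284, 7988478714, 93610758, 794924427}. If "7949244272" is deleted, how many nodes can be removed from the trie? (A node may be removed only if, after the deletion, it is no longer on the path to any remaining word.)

1

A node on "7949244272"'s path can go only if nothing else ends at it or branches off below it.
The suffix "2" (1 node) is used only by "7949244272"; "794924427" is itself a stored word, so pruning stops there.
Nodes removed: 1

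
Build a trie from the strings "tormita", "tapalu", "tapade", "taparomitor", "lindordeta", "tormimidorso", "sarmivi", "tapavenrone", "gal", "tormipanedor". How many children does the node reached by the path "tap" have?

Follow the path "tap" to its node, then look at its outgoing edges.
Distinct next characters after "tap": a.
That node has 1 child edge.

1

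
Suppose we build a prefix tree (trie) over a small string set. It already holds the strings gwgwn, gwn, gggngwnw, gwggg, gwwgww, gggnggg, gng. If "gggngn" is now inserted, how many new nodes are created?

1

The longest prefix of "gggngn" already in the trie is "gggng" (length 5).
So 6 − 5 = 1 new nodes.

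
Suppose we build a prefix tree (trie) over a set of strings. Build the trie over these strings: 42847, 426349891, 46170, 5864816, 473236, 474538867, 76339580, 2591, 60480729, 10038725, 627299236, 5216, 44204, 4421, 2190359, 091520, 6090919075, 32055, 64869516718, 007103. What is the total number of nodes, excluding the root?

119

For each word, the new-node count is its length minus the longest prefix already in the trie:
  "42847" → 5 new (4, 2, 8, 4, 7)
  "426349891" → prefix "42" already present; 7 new (6, 3, 4, 9, 8, 9, 1)
  "46170" → prefix "4" already present; 4 new (6, 1, 7, 0)
  "5864816" → 7 new (5, 8, 6, 4, 8, 1, 6)
  "473236" → prefix "4" already present; 5 new (7, 3, 2, 3, 6)
  "474538867" → prefix "47" already present; 7 new (4, 5, 3, 8, 8, 6, 7)
  "76339580" → 8 new (7, 6, 3, 3, 9, 5, 8, 0)
  "2591" → 4 new (2, 5, 9, 1)
  "60480729" → 8 new (6, 0, 4, 8, 0, 7, 2, 9)
  "10038725" → 8 new (1, 0, 0, 3, 8, 7, 2, 5)
  "627299236" → prefix "6" already present; 8 new (2, 7, 2, 9, 9, 2, 3, 6)
  "5216" → prefix "5" already present; 3 new (2, 1, 6)
  "44204" → prefix "4" already present; 4 new (4, 2, 0, 4)
  "4421" → prefix "442" already present; 1 new (1)
  "2190359" → prefix "2" already present; 6 new (1, 9, 0, 3, 5, 9)
  "091520" → 6 new (0, 9, 1, 5, 2, 0)
  "6090919075" → prefix "60" already present; 8 new (9, 0, 9, 1, 9, 0, 7, 5)
  "32055" → 5 new (3, 2, 0, 5, 5)
  "64869516718" → prefix "6" already present; 10 new (4, 8, 6, 9, 5, 1, 6, 7, 1, 8)
  "007103" → prefix "0" already present; 5 new (0, 7, 1, 0, 3)
Total nodes = 5 + 7 + 4 + 7 + 5 + 7 + 8 + 4 + 8 + 8 + 8 + 3 + 4 + 1 + 6 + 6 + 8 + 5 + 10 + 5 = 119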